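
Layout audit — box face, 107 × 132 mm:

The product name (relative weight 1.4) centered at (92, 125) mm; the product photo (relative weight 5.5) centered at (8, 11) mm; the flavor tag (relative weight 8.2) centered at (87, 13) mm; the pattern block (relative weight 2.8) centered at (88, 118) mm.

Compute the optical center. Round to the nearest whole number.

Total weight = 1.4 + 5.5 + 8.2 + 2.8 = 17.9.
Σw·x = 1.4·92 + 5.5·8 + 8.2·87 + 2.8·88 = 1132.6, so x̄ = 1132.6/17.9 ≈ 63.27.
Σw·y = 1.4·125 + 5.5·11 + 8.2·13 + 2.8·118 = 672.5, so ȳ = 672.5/17.9 ≈ 37.57.

(63, 38)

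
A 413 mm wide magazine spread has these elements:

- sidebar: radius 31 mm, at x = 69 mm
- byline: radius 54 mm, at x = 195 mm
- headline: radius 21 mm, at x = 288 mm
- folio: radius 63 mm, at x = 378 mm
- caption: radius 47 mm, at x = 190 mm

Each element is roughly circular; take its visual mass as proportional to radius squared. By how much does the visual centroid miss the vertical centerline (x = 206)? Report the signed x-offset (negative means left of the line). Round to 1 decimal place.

r² weights: sidebar 31² = 961, byline 54² = 2916, headline 21² = 441, folio 63² = 3969, caption 47² = 2209. Total = 10496.
x: (961·69 + 2916·195 + 441·288 + 3969·378 + 2209·190) / 10496 = 2681929 / 10496 ≈ 255.52
Against x = 206, that's 255.52 − 206 = 49.52.

≈ 49.5 mm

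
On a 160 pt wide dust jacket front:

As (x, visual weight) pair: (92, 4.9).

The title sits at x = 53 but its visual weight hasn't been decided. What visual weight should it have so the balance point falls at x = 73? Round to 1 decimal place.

w ≈ 4.7

Known: weight 4.9 with moment 4.9·92 = 450.8.
Set Σw·x/Σw = 73: (450.8 + 53w) = 73·(4.9 + w).
Rearranging, w·(53 − 73) = 73·4.9 − 450.8 = -93.1, so w ≈ -93.1/-20 = 4.66.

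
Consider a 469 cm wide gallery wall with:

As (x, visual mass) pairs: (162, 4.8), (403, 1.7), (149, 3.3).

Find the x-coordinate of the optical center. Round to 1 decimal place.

x ≈ 199.4

Σw = 4.8 + 1.7 + 3.3 = 9.8.
x: (4.8·162 + 1.7·403 + 3.3·149) / 9.8 = 1954.4 / 9.8 ≈ 199.43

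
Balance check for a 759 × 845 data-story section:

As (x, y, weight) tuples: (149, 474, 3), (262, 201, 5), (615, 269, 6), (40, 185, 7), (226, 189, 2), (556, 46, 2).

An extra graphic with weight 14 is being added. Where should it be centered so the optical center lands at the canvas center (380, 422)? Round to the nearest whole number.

(538, 761)

After adding the extra graphic, total weight = 3 + 5 + 6 + 7 + 2 + 2 + 14 = 39.
x: target moment 39×380 = 14820; current 3·149 + 5·262 + 6·615 + 7·40 + 2·226 + 2·556 = 7291; the extra graphic supplies 7529, so x = 7529/14 ≈ 537.79.
y: target moment 39×422 = 16458; current 3·474 + 5·201 + 6·269 + 7·185 + 2·189 + 2·46 = 5806; the extra graphic supplies 10652, so y = 10652/14 ≈ 760.86.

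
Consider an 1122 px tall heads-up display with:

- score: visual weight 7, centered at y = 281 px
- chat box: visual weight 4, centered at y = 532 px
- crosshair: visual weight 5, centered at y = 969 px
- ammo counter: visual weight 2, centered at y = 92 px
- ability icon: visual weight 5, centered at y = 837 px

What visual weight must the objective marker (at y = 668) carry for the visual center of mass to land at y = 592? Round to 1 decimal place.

Existing Σw = 23 (7 + 4 + 5 + 2 + 5); existing moment 7·281 + 4·532 + 5·969 + 2·92 + 5·837 = 13309.
For the centroid to hit 592: (13309 + w·668) / (23 + w) = 592.
Solving: w = (592·23 − 13309) / (668 − 592) = 307 / 76 ≈ 4.04.

w ≈ 4.0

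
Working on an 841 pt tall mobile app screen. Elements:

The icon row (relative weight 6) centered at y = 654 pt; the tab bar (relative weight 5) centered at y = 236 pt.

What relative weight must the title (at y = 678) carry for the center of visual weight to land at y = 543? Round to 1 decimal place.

Known weights sum to 6 + 5 = 11; their moment is 6·654 + 5·236 = 5104.
Set Σw·y/Σw = 543: (5104 + 678w) = 543·(11 + w).
Solving: w = (543·11 − 5104) / (678 − 543) = 869 / 135 ≈ 6.44.

w ≈ 6.4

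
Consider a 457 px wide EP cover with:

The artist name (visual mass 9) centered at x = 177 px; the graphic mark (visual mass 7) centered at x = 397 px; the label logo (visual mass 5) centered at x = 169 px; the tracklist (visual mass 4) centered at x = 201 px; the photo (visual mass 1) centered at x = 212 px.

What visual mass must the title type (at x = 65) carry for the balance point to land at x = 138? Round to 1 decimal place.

Fixed elements: Σw = 9 + 7 + 5 + 4 + 1 = 26, Σw·x = 9·177 + 7·397 + 5·169 + 4·201 + 1·212 = 6233.
Balance at x = 138 requires (6233 + w·65) / (26 + w) = 138.
Rearranging, w·(65 − 138) = 138·26 − 6233 = -2645, so w ≈ -2645/-73 = 36.23.

w ≈ 36.2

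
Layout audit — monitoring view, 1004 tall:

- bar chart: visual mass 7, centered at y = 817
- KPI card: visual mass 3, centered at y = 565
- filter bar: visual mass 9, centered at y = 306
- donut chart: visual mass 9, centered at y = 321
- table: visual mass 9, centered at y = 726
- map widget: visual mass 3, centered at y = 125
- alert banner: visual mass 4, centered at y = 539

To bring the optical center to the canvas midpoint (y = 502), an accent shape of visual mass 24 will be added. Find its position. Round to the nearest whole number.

New total weight: (7 + 3 + 9 + 9 + 9 + 3 + 4) + 24 = 68.
y: target moment 68×502 = 34136; current 7·817 + 3·565 + 9·306 + 9·321 + 9·726 + 3·125 + 4·539 = 22122; the accent shape supplies 12014, so y = 12014/24 ≈ 500.58.

y ≈ 501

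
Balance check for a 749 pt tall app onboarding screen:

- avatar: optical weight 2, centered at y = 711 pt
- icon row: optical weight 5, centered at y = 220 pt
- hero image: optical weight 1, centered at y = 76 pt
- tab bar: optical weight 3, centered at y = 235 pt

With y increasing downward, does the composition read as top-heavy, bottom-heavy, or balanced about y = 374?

top-heavy

Total weight = 2 + 5 + 1 + 3 = 11.
Σw·y = 2·711 + 5·220 + 1·76 + 3·235 = 3303, so ȳ = 3303/11 ≈ 300.27.
300.3 vs midline 374 → top-heavy.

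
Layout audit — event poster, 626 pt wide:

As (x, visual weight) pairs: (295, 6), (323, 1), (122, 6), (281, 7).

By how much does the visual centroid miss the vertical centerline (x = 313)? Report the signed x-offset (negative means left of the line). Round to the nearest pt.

Σw = 6 + 1 + 6 + 7 = 20.
x: (6·295 + 1·323 + 6·122 + 7·281) / 20 = 4792 / 20 ≈ 239.60
Difference: 239.60 − 313 ≈ -73.40.

≈ -73 pt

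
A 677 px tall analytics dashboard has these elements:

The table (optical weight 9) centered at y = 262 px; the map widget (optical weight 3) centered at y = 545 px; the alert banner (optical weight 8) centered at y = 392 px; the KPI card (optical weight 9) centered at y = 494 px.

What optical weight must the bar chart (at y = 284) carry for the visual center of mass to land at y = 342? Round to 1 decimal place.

w ≈ 28.6

Fixed elements: Σw = 9 + 3 + 8 + 9 = 29, Σw·y = 9·262 + 3·545 + 8·392 + 9·494 = 11575.
For the centroid to hit 342: (11575 + w·284) / (29 + w) = 342.
Rearranging, w·(284 − 342) = 342·29 − 11575 = -1657, so w ≈ -1657/-58 = 28.57.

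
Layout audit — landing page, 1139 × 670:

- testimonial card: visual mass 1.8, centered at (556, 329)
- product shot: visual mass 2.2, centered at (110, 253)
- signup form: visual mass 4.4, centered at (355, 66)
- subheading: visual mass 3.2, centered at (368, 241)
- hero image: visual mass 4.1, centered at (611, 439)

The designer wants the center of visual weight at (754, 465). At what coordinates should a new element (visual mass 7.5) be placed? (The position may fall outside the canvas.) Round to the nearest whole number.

(1467, 904)

After adding the new element, total weight = 1.8 + 2.2 + 4.4 + 3.2 + 4.1 + 7.5 = 23.2.
Along x: (6487.5 + 7.5·x) / 23.2 = 754 (existing moment 1.8·556 + 2.2·110 + 4.4·355 + 3.2·368 + 4.1·611 = 6487.5) ⇒ x = (17492.8 − 6487.5) / 7.5 ≈ 1467.37.
Along y: (4010.3 + 7.5·y) / 23.2 = 465 (existing moment 1.8·329 + 2.2·253 + 4.4·66 + 3.2·241 + 4.1·439 = 4010.3) ⇒ y = (10788.0 − 4010.3) / 7.5 ≈ 903.69.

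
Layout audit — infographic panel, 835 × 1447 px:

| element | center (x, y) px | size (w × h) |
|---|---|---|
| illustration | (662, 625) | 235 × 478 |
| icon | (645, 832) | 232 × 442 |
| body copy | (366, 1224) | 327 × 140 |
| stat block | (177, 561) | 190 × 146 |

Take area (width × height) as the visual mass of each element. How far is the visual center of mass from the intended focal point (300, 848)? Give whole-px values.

≈ 269 px

Areas: illustration 235·478 = 112330, icon 232·442 = 102544, body copy 327·140 = 45780, stat block 190·146 = 27740. Total weight = 288394.
Σw·x = 112330·662 + 102544·645 + 45780·366 + 27740·177 = 162168800, so x̄ = 162168800/288394 ≈ 562.32.
Σw·y = 112330·625 + 102544·832 + 45780·1224 + 27740·561 = 227119718, so ȳ = 227119718/288394 ≈ 787.53.
From (300, 848): dx = 262.32, dy = -60.47, so the distance is √(dx²+dy²) ≈ 269.20.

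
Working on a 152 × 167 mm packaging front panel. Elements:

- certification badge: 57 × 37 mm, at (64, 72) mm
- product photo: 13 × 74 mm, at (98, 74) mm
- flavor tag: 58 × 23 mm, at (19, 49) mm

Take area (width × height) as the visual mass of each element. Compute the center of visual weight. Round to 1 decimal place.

Areas → weights: certification badge 57·37 = 2109, product photo 13·74 = 962, flavor tag 58·23 = 1334; Σw = 4405.
x-moment: 2109·64 + 962·98 + 1334·19 = 254598; centroid 254598/4405 ≈ 57.80.
y-moment: 2109·72 + 962·74 + 1334·49 = 288402; centroid 288402/4405 ≈ 65.47.

(57.8, 65.5)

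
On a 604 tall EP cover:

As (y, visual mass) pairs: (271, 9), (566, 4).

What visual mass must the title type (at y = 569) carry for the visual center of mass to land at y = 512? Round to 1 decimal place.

w ≈ 34.3

Known weights sum to 9 + 4 = 13; their moment is 9·271 + 4·566 = 4703.
Balance at y = 512 requires (4703 + w·569) / (13 + w) = 512.
Solving: w = (512·13 − 4703) / (569 − 512) = 1953 / 57 ≈ 34.26.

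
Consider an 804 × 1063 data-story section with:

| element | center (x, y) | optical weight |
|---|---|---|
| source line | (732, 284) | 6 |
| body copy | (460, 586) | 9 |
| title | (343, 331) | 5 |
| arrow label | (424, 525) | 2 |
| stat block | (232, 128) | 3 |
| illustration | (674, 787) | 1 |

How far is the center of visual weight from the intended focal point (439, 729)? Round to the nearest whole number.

≈ 314

Σw = 6 + 9 + 5 + 2 + 3 + 1 = 26.
Σw·x = 12465; x̄ = 12465/26 ≈ 479.42.
Σw·y = 10854; ȳ = 10854/26 ≈ 417.46.
Offset from (439, 729): Δx ≈ 40.42, Δy ≈ -311.54; distance = √(Δx² + Δy²) ≈ 314.15.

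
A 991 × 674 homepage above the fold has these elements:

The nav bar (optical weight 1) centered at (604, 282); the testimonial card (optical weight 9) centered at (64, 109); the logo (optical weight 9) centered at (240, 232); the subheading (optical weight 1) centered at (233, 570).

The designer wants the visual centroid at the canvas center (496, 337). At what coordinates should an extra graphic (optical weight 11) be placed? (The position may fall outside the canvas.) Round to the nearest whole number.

(1073, 593)

New total weight: (1 + 9 + 9 + 1) + 11 = 31.
Along x: (3573 + 11·x) / 31 = 496 (existing moment 1·604 + 9·64 + 9·240 + 1·233 = 3573) ⇒ x = (15376 − 3573) / 11 ≈ 1073.00.
Along y: (3921 + 11·y) / 31 = 337 (existing moment 1·282 + 9·109 + 9·232 + 1·570 = 3921) ⇒ y = (10447 − 3921) / 11 ≈ 593.27.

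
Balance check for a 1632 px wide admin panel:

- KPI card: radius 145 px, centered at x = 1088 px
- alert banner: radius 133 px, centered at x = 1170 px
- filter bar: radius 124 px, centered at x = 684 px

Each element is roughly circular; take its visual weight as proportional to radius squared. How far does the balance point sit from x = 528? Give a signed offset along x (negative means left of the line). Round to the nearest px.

≈ 472 px

Weights ∝ r²: KPI card 145² = 21025, alert banner 133² = 17689, filter bar 124² = 15376; Σw = 54090.
x: (21025·1088 + 17689·1170 + 15376·684) / 54090 = 54088514 / 54090 ≈ 999.97
Offset from x = 528: 999.97 − 528 ≈ 471.97.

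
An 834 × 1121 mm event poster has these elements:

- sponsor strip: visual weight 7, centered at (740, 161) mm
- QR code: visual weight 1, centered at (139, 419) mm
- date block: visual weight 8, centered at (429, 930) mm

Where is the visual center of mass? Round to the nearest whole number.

Σw = 7 + 1 + 8 = 16.
x-moment: 7·740 + 1·139 + 8·429 = 8751; centroid 8751/16 ≈ 546.94.
y-moment: 7·161 + 1·419 + 8·930 = 8986; centroid 8986/16 ≈ 561.62.

(547, 562)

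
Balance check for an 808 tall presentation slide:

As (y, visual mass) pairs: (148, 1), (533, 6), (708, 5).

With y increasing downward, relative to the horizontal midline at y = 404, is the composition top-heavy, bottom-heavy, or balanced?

Σw = 1 + 6 + 5 = 12.
y: (1·148 + 6·533 + 5·708) / 12 = 6886 / 12 ≈ 573.83
573.8 vs midline 404 → bottom-heavy.

bottom-heavy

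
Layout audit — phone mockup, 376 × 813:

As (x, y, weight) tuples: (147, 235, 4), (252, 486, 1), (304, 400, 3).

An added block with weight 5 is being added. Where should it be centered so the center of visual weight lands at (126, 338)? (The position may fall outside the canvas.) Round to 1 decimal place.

(-22.8, 353.6)

With the added block, Σw becomes 4 + 1 + 3 + 5 = 13.
Along x: (1752 + 5·x) / 13 = 126 (existing moment 4·147 + 1·252 + 3·304 = 1752) ⇒ x = (1638 − 1752) / 5 ≈ -22.80.
Along y: (2626 + 5·y) / 13 = 338 (existing moment 4·235 + 1·486 + 3·400 = 2626) ⇒ y = (4394 − 2626) / 5 ≈ 353.60.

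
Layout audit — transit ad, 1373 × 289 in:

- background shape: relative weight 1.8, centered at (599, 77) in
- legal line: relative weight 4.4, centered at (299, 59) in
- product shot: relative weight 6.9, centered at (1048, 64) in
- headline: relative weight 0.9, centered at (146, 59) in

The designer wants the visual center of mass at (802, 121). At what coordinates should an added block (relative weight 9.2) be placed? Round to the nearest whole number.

(962, 208)

With the added block, Σw becomes 1.8 + 4.4 + 6.9 + 0.9 + 9.2 = 23.2.
Along x: (9756.4 + 9.2·x) / 23.2 = 802 (existing moment 1.8·599 + 4.4·299 + 6.9·1048 + 0.9·146 = 9756.4) ⇒ x = (18606.4 − 9756.4) / 9.2 ≈ 961.96.
Along y: (892.9 + 9.2·y) / 23.2 = 121 (existing moment 1.8·77 + 4.4·59 + 6.9·64 + 0.9·59 = 892.9) ⇒ y = (2807.2 − 892.9) / 9.2 ≈ 208.08.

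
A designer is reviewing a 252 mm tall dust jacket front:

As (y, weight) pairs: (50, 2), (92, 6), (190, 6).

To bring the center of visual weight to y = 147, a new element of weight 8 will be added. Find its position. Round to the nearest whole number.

New total weight: (2 + 6 + 6) + 8 = 22.
y: need Σw·y = 22·147 = 3234. Existing = 2·50 + 6·92 + 6·190 = 1792. Remainder 1442 / 8 ≈ 180.25.

y ≈ 180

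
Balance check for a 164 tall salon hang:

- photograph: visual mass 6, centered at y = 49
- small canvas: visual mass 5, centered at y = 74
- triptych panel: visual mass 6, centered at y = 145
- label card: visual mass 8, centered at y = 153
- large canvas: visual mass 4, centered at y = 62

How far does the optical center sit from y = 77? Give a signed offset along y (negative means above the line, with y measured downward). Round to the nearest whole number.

Weights sum to 6 + 5 + 6 + 8 + 4 = 29.
y: (6·49 + 5·74 + 6·145 + 8·153 + 4·62) / 29 = 3006 / 29 ≈ 103.66
Against y = 77, that's 103.66 − 77 = 26.66.

≈ 27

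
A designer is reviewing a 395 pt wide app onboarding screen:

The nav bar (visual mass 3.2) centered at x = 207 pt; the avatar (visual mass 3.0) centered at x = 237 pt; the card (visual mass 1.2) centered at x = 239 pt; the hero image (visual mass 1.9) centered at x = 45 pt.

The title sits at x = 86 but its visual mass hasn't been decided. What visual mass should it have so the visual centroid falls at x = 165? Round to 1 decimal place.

w ≈ 2.7

Fixed elements: Σw = 3.2 + 3.0 + 1.2 + 1.9 = 9.3, Σw·x = 3.2·207 + 3.0·237 + 1.2·239 + 1.9·45 = 1745.7.
For the centroid to hit 165: (1745.7 + w·86) / (9.3 + w) = 165.
Solving: w = (165·9.3 − 1745.7) / (86 − 165) = -211.2 / -79 ≈ 2.67.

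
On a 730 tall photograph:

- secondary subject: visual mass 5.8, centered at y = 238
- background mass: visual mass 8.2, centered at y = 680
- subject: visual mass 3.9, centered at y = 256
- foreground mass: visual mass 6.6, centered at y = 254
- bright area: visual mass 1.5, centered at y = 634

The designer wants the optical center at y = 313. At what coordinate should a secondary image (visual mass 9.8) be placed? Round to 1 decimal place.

With the secondary image, Σw becomes 5.8 + 8.2 + 3.9 + 6.6 + 1.5 + 9.8 = 35.8.
Along y: (10582.2 + 9.8·y) / 35.8 = 313 (existing moment 5.8·238 + 8.2·680 + 3.9·256 + 6.6·254 + 1.5·634 = 10582.2) ⇒ y = (11205.4 − 10582.2) / 9.8 ≈ 63.59.

y ≈ 63.6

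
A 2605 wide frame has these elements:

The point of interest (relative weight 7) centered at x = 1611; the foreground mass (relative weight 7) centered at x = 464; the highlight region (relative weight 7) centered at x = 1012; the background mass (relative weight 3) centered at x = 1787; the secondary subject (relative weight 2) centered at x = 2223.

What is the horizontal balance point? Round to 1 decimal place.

Total weight = 7 + 7 + 7 + 3 + 2 = 26.
Σw·x = 7·1611 + 7·464 + 7·1012 + 3·1787 + 2·2223 = 31416, so x̄ = 31416/26 ≈ 1208.31.

x ≈ 1208.3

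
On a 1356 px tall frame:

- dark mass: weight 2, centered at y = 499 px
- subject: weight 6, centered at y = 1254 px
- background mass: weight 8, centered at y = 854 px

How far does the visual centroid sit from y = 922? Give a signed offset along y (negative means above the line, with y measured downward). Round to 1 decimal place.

Weights sum to 2 + 6 + 8 = 16.
y-moment: 2·499 + 6·1254 + 8·854 = 15354; centroid 15354/16 ≈ 959.62.
Against y = 922, that's 959.62 − 922 = 37.62.

≈ 37.6 px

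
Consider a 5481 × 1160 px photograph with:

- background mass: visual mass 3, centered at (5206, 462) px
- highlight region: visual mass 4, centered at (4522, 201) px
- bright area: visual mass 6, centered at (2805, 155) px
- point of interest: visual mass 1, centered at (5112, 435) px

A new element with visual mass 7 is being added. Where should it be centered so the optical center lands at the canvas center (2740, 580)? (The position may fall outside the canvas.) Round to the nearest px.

New total weight: (3 + 4 + 6 + 1) + 7 = 21.
x: need Σw·x = 21·2740 = 57540. Existing = 3·5206 + 4·4522 + 6·2805 + 1·5112 = 55648. Remainder 1892 / 7 ≈ 270.29.
y: need Σw·y = 21·580 = 12180. Existing = 3·462 + 4·201 + 6·155 + 1·435 = 3555. Remainder 8625 / 7 ≈ 1232.14.

(270, 1232)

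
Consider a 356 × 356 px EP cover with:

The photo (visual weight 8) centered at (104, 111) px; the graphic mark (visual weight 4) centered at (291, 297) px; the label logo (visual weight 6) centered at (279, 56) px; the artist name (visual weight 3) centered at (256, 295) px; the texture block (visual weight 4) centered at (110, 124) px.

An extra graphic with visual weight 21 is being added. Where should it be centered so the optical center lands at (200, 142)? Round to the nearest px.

With the extra graphic, Σw becomes 8 + 4 + 6 + 3 + 4 + 21 = 46.
x: target moment 46×200 = 9200; current 8·104 + 4·291 + 6·279 + 3·256 + 4·110 = 4878; the extra graphic supplies 4322, so x = 4322/21 ≈ 205.81.
y: target moment 46×142 = 6532; current 8·111 + 4·297 + 6·56 + 3·295 + 4·124 = 3793; the extra graphic supplies 2739, so y = 2739/21 ≈ 130.43.

(206, 130)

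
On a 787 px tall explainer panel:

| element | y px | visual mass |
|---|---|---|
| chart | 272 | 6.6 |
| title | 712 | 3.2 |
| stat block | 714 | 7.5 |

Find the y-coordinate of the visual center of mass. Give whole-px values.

y ≈ 545

Σw = 6.6 + 3.2 + 7.5 = 17.3.
Σw·y = 6.6·272 + 3.2·712 + 7.5·714 = 9428.6, so ȳ = 9428.6/17.3 ≈ 545.01.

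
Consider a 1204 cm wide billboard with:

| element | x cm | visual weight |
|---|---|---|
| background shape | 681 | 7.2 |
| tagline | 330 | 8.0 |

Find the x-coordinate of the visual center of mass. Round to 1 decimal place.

x ≈ 496.3

Σw = 7.2 + 8.0 = 15.2.
Σw·x = 7.2·681 + 8.0·330 = 7543.2, so x̄ = 7543.2/15.2 ≈ 496.26.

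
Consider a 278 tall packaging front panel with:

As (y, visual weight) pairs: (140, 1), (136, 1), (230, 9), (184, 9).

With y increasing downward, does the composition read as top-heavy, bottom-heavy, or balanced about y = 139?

Total weight = 1 + 1 + 9 + 9 = 20.
y: (1·140 + 1·136 + 9·230 + 9·184) / 20 = 4002 / 20 ≈ 200.10
200.1 lies below (larger y than) the midline 139, so the layout is bottom-heavy.

bottom-heavy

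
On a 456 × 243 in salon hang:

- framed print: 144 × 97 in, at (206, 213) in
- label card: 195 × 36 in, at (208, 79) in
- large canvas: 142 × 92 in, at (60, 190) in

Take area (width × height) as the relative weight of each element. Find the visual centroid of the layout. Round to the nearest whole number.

Areas: framed print 144·97 = 13968, label card 195·36 = 7020, large canvas 142·92 = 13064. Total weight = 34052.
x-moment: 13968·206 + 7020·208 + 13064·60 = 5121408; centroid 5121408/34052 ≈ 150.40.
y-moment: 13968·213 + 7020·79 + 13064·190 = 6011924; centroid 6011924/34052 ≈ 176.55.

(150, 177)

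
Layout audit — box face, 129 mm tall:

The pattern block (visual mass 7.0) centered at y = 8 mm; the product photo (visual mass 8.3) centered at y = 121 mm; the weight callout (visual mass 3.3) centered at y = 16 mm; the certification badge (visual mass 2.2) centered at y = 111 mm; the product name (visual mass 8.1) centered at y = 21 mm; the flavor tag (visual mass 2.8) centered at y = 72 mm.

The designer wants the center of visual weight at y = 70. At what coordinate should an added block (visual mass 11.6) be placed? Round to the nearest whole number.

New total weight: (7.0 + 8.3 + 3.3 + 2.2 + 8.1 + 2.8) + 11.6 = 43.3.
y: target moment 43.3×70 = 3031.0; current 7.0·8 + 8.3·121 + 3.3·16 + 2.2·111 + 8.1·21 + 2.8·72 = 1729.0; the added block supplies 1302.0, so y = 1302.0/11.6 ≈ 112.24.

y ≈ 112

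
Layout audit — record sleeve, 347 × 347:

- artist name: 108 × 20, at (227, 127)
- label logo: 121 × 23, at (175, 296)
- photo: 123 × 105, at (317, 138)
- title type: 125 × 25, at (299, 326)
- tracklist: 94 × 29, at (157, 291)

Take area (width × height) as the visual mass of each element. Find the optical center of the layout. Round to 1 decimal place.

(271.4, 197.9)

Areas → weights: artist name 108·20 = 2160, label logo 121·23 = 2783, photo 123·105 = 12915, title type 125·25 = 3125, tracklist 94·29 = 2726; Σw = 23709.
x: (2160·227 + 2783·175 + 12915·317 + 3125·299 + 2726·157) / 23709 = 6433757 / 23709 ≈ 271.36
y: (2160·127 + 2783·296 + 12915·138 + 3125·326 + 2726·291) / 23709 = 4692374 / 23709 ≈ 197.92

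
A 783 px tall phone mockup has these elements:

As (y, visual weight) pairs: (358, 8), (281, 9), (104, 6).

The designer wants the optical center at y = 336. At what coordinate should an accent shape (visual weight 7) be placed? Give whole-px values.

y ≈ 580

With the accent shape, Σw becomes 8 + 9 + 6 + 7 = 30.
y: target moment 30×336 = 10080; current 8·358 + 9·281 + 6·104 = 6017; the accent shape supplies 4063, so y = 4063/7 ≈ 580.43.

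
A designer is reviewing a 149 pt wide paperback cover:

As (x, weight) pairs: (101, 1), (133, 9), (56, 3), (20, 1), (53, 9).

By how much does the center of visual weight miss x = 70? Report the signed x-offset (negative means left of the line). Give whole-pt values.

Weights sum to 1 + 9 + 3 + 1 + 9 = 23.
x-moment: 1·101 + 9·133 + 3·56 + 1·20 + 9·53 = 1963; centroid 1963/23 ≈ 85.35.
Against x = 70, that's 85.35 − 70 = 15.35.

≈ 15 pt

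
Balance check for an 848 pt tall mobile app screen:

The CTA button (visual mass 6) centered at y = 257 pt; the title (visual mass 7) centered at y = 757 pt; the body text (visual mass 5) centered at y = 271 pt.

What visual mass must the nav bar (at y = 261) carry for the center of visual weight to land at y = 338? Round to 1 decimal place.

Fixed elements: Σw = 6 + 7 + 5 = 18, Σw·y = 6·257 + 7·757 + 5·271 = 8196.
Balance at y = 338 requires (8196 + w·261) / (18 + w) = 338.
Rearranging, w·(261 − 338) = 338·18 − 8196 = -2112, so w ≈ -2112/-77 = 27.43.

w ≈ 27.4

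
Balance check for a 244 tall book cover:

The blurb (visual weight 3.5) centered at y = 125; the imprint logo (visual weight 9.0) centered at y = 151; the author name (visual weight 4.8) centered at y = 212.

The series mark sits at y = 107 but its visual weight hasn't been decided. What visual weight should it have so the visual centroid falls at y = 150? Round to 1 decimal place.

w ≈ 5.1

Known weights sum to 3.5 + 9.0 + 4.8 = 17.3; their moment is 3.5·125 + 9.0·151 + 4.8·212 = 2814.1.
Set Σw·y/Σw = 150: (2814.1 + 107w) = 150·(17.3 + w).
Rearranging, w·(107 − 150) = 150·17.3 − 2814.1 = -219.1, so w ≈ -219.1/-43 = 5.10.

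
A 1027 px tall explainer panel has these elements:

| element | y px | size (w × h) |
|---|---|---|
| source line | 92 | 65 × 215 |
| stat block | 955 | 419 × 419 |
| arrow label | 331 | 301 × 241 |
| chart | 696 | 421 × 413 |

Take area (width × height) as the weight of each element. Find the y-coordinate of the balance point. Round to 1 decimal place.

y ≈ 720.2

Areas → weights: source line 65·215 = 13975, stat block 419·419 = 175561, arrow label 301·241 = 72541, chart 421·413 = 173873; Σw = 435950.
Σw·y = 13975·92 + 175561·955 + 72541·331 + 173873·696 = 313973134, so ȳ = 313973134/435950 ≈ 720.20.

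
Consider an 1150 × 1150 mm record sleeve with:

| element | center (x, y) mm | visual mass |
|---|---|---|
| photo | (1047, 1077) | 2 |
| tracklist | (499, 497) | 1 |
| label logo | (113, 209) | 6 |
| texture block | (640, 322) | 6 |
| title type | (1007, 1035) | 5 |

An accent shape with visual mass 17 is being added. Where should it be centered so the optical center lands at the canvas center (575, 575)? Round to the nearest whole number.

(537, 604)

New total weight: (2 + 1 + 6 + 6 + 5) + 17 = 37.
Along x: (12146 + 17·x) / 37 = 575 (existing moment 2·1047 + 1·499 + 6·113 + 6·640 + 5·1007 = 12146) ⇒ x = (21275 − 12146) / 17 ≈ 537.00.
Along y: (11012 + 17·y) / 37 = 575 (existing moment 2·1077 + 1·497 + 6·209 + 6·322 + 5·1035 = 11012) ⇒ y = (21275 − 11012) / 17 ≈ 603.71.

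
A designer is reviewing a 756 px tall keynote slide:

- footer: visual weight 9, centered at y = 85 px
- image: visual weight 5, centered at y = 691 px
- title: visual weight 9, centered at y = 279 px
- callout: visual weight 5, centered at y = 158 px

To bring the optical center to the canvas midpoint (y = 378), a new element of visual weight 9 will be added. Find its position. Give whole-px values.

y ≈ 718

After adding the new element, total weight = 9 + 5 + 9 + 5 + 9 = 37.
y: need Σw·y = 37·378 = 13986. Existing = 9·85 + 5·691 + 9·279 + 5·158 = 7521. Remainder 6465 / 9 ≈ 718.33.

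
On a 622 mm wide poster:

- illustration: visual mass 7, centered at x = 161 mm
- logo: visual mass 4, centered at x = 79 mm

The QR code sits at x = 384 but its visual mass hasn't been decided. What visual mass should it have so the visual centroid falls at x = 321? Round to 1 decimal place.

Fixed elements: Σw = 7 + 4 = 11, Σw·x = 7·161 + 4·79 = 1443.
For the centroid to hit 321: (1443 + w·384) / (11 + w) = 321.
Solving: w = (321·11 − 1443) / (384 − 321) = 2088 / 63 ≈ 33.14.

w ≈ 33.1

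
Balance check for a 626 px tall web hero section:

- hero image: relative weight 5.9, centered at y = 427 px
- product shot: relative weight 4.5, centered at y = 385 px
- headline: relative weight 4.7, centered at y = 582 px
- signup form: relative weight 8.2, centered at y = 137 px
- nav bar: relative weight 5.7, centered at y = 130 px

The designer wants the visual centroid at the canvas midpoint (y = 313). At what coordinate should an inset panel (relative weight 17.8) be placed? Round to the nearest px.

With the inset panel, Σw becomes 5.9 + 4.5 + 4.7 + 8.2 + 5.7 + 17.8 = 46.8.
y: need Σw·y = 46.8·313 = 14648.4. Existing = 5.9·427 + 4.5·385 + 4.7·582 + 8.2·137 + 5.7·130 = 8851.6. Remainder 5796.8 / 17.8 ≈ 325.66.

y ≈ 326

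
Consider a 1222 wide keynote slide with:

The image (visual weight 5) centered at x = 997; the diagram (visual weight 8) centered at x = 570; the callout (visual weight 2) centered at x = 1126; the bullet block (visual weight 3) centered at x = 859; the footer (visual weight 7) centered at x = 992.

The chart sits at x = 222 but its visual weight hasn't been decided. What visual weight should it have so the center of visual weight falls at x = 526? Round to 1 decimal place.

w ≈ 26.9

Fixed elements: Σw = 5 + 8 + 2 + 3 + 7 = 25, Σw·x = 5·997 + 8·570 + 2·1126 + 3·859 + 7·992 = 21318.
Balance at x = 526 requires (21318 + w·222) / (25 + w) = 526.
Rearranging, w·(222 − 526) = 526·25 − 21318 = -8168, so w ≈ -8168/-304 = 26.87.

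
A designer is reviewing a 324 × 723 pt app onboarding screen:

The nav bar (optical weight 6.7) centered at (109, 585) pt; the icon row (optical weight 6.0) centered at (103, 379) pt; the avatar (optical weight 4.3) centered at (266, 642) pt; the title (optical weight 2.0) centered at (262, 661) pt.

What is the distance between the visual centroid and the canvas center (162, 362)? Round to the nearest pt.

≈ 179 pt

Σw = 6.7 + 6.0 + 4.3 + 2.0 = 19.0.
x-moment: 6.7·109 + 6.0·103 + 4.3·266 + 2.0·262 = 3016.1; centroid 3016.1/19.0 ≈ 158.74.
y-moment: 6.7·585 + 6.0·379 + 4.3·642 + 2.0·661 = 10276.1; centroid 10276.1/19.0 ≈ 540.85.
Relative to (162, 362): Δ = (-3.26, 178.85); |Δ| = √(-3.26² + 178.85²) ≈ 178.88.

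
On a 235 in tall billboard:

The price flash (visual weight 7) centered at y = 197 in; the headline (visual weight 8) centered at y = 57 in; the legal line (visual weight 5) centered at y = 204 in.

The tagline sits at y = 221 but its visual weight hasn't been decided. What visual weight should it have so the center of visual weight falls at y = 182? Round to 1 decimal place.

Existing Σw = 20 (7 + 8 + 5); existing moment 7·197 + 8·57 + 5·204 = 2855.
Set Σw·y/Σw = 182: (2855 + 221w) = 182·(20 + w).
So w = (182·20 − 2855)/(221 − 182) = 785/39 ≈ 20.13.

w ≈ 20.1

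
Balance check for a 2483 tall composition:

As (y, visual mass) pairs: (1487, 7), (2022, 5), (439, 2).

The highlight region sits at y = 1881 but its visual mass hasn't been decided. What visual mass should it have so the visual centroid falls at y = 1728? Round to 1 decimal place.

Existing Σw = 14 (7 + 5 + 2); existing moment 7·1487 + 5·2022 + 2·439 = 21397.
Set Σw·y/Σw = 1728: (21397 + 1881w) = 1728·(14 + w).
Rearranging, w·(1881 − 1728) = 1728·14 − 21397 = 2795, so w ≈ 2795/153 = 18.27.

w ≈ 18.3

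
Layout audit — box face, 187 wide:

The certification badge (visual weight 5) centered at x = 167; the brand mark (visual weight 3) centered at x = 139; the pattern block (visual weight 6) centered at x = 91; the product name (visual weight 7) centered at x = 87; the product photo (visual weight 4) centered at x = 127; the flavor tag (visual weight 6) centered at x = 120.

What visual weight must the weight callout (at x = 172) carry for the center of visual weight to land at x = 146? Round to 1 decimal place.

Known weights sum to 5 + 3 + 6 + 7 + 4 + 6 = 31; their moment is 5·167 + 3·139 + 6·91 + 7·87 + 4·127 + 6·120 = 3635.
Balance at x = 146 requires (3635 + w·172) / (31 + w) = 146.
So w = (146·31 − 3635)/(172 − 146) = 891/26 ≈ 34.27.

w ≈ 34.3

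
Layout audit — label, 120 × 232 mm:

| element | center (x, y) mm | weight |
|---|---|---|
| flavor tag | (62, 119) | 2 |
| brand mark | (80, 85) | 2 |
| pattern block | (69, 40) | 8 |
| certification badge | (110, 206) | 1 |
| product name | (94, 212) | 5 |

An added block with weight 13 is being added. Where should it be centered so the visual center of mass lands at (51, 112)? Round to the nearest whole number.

(13, 114)

After adding the added block, total weight = 2 + 2 + 8 + 1 + 5 + 13 = 31.
x: target moment 31×51 = 1581; current 2·62 + 2·80 + 8·69 + 1·110 + 5·94 = 1416; the added block supplies 165, so x = 165/13 ≈ 12.69.
y: target moment 31×112 = 3472; current 2·119 + 2·85 + 8·40 + 1·206 + 5·212 = 1994; the added block supplies 1478, so y = 1478/13 ≈ 113.69.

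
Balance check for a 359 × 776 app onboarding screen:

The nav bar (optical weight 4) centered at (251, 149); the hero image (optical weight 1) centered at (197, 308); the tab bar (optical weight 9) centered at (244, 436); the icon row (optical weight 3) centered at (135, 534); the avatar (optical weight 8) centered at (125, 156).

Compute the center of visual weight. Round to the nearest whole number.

(192, 307)

Total weight = 4 + 1 + 9 + 3 + 8 = 25.
Σw·x = 4·251 + 1·197 + 9·244 + 3·135 + 8·125 = 4802, so x̄ = 4802/25 ≈ 192.08.
Σw·y = 4·149 + 1·308 + 9·436 + 3·534 + 8·156 = 7678, so ȳ = 7678/25 ≈ 307.12.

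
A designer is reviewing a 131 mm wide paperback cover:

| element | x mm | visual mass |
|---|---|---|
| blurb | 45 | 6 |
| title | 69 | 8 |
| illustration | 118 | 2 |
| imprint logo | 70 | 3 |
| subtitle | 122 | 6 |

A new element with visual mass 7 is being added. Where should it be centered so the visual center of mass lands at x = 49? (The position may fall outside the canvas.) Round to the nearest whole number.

With the new element, Σw becomes 6 + 8 + 2 + 3 + 6 + 7 = 32.
Along x: (2000 + 7·x) / 32 = 49 (existing moment 6·45 + 8·69 + 2·118 + 3·70 + 6·122 = 2000) ⇒ x = (1568 − 2000) / 7 ≈ -61.71.

x ≈ -62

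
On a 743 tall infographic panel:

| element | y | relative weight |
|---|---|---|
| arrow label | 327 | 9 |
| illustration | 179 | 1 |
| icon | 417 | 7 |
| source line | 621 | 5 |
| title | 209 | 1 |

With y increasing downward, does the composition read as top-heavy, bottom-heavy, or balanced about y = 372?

Σw = 9 + 1 + 7 + 5 + 1 = 23.
y: (9·327 + 1·179 + 7·417 + 5·621 + 1·209) / 23 = 9355 / 23 ≈ 406.74
Since 406.7 is below (larger y than) 372, the composition reads bottom-heavy.

bottom-heavy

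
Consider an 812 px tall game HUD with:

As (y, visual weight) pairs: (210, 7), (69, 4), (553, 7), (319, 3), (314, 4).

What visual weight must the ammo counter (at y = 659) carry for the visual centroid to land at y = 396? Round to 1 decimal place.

Fixed elements: Σw = 7 + 4 + 7 + 3 + 4 = 25, Σw·y = 7·210 + 4·69 + 7·553 + 3·319 + 4·314 = 7830.
Balance at y = 396 requires (7830 + w·659) / (25 + w) = 396.
So w = (396·25 − 7830)/(659 − 396) = 2070/263 ≈ 7.87.

w ≈ 7.9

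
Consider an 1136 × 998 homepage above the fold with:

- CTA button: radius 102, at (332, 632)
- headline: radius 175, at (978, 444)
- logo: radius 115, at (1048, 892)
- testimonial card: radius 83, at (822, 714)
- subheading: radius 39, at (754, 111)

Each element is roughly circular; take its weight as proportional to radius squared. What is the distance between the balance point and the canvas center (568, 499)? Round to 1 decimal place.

≈ 309.1

Weights ∝ r²: CTA button 102² = 10404, headline 175² = 30625, logo 115² = 13225, testimonial card 83² = 6889, subheading 39² = 1521; Σw = 62664.
x-moment: 10404·332 + 30625·978 + 13225·1048 + 6889·822 + 1521·754 = 54074770; centroid 54074770/62664 ≈ 862.93.
y-moment: 10404·632 + 30625·444 + 13225·892 + 6889·714 + 1521·111 = 37057105; centroid 37057105/62664 ≈ 591.36.
From (568, 499): dx = 294.93, dy = 92.36, so the distance is √(dx²+dy²) ≈ 309.06.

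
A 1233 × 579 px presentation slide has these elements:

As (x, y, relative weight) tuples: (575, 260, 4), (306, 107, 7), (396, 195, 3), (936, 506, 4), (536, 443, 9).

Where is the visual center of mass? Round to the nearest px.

(526, 311)

Σw = 4 + 7 + 3 + 4 + 9 = 27.
x: (4·575 + 7·306 + 3·396 + 4·936 + 9·536) / 27 = 14198 / 27 ≈ 525.85
y: (4·260 + 7·107 + 3·195 + 4·506 + 9·443) / 27 = 8385 / 27 ≈ 310.56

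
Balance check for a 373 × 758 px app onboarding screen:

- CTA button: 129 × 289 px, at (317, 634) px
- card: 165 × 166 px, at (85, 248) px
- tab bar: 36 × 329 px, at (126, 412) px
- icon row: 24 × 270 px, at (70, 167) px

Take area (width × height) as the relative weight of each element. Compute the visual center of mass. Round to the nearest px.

Taking area as weight: CTA button 129·289 = 37281, card 165·166 = 27390, tab bar 36·329 = 11844, icon row 24·270 = 6480. Sum 82995.
Σw·x = 37281·317 + 27390·85 + 11844·126 + 6480·70 = 16092171, so x̄ = 16092171/82995 ≈ 193.89.
Σw·y = 37281·634 + 27390·248 + 11844·412 + 6480·167 = 36390762, so ȳ = 36390762/82995 ≈ 438.47.

(194, 438)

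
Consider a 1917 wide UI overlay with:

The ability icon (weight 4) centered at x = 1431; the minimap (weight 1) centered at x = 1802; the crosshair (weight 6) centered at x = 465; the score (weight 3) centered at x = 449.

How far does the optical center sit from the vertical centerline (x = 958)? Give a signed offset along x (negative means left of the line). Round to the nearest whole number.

≈ -125

Weights sum to 4 + 1 + 6 + 3 = 14.
x: (4·1431 + 1·1802 + 6·465 + 3·449) / 14 = 11663 / 14 ≈ 833.07
Against x = 958, that's 833.07 − 958 = -124.93.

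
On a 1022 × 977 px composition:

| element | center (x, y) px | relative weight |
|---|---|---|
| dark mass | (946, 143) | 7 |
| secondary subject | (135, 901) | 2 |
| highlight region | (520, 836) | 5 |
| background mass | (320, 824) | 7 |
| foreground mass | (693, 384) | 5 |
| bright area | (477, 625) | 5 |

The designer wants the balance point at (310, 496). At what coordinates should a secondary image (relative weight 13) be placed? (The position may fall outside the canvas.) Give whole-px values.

After adding the secondary image, total weight = 7 + 2 + 5 + 7 + 5 + 5 + 13 = 44.
x: target moment 44×310 = 13640; current 7·946 + 2·135 + 5·520 + 7·320 + 5·693 + 5·477 = 17582; the secondary image supplies -3942, so x = -3942/13 ≈ -303.23.
y: target moment 44×496 = 21824; current 7·143 + 2·901 + 5·836 + 7·824 + 5·384 + 5·625 = 17796; the secondary image supplies 4028, so y = 4028/13 ≈ 309.85.

(-303, 310)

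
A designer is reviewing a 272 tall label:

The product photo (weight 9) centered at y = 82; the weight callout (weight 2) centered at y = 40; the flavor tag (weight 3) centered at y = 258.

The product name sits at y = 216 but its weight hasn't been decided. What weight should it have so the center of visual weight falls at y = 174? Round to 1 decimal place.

Known weights sum to 9 + 2 + 3 = 14; their moment is 9·82 + 2·40 + 3·258 = 1592.
For the centroid to hit 174: (1592 + w·216) / (14 + w) = 174.
Rearranging, w·(216 − 174) = 174·14 − 1592 = 844, so w ≈ 844/42 = 20.10.

w ≈ 20.1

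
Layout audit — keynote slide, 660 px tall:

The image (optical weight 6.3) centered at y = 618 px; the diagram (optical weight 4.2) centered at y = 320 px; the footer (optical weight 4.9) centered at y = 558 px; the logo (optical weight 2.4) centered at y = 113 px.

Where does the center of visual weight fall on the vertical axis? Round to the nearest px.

Σw = 6.3 + 4.2 + 4.9 + 2.4 = 17.8.
y-moment: 6.3·618 + 4.2·320 + 4.9·558 + 2.4·113 = 8242.8; centroid 8242.8/17.8 ≈ 463.08.

y ≈ 463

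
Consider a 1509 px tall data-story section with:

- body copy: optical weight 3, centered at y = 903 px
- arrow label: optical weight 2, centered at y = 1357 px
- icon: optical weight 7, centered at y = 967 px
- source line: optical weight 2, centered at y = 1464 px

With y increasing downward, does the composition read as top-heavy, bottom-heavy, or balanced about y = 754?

bottom-heavy

Total weight = 3 + 2 + 7 + 2 = 14.
y-moment: 3·903 + 2·1357 + 7·967 + 2·1464 = 15120; centroid 15120/14 ≈ 1080.00.
1080.0 lies below (larger y than) the midline 754, so the layout is bottom-heavy.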